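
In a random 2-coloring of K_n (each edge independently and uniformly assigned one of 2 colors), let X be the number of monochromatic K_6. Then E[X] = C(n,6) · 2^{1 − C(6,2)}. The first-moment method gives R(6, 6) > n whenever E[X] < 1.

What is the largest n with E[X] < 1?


We need C(n, 6) · 2^{1 − 15} < 1, i.e. C(n, 6) < 2^{15 − 1} = 16384.
Check values of n near the boundary:
  n = 14: C(14, 6) = 3003; 3003 < 16384? YES
  n = 15: C(15, 6) = 5005; 5005 < 16384? YES
  n = 16: C(16, 6) = 8008; 8008 < 16384? YES
  n = 17: C(17, 6) = 12376; 12376 < 16384? YES
  n = 18: C(18, 6) = 18564; 18564 < 16384? NO
The largest n with C(n, 6) < 16384 is n = 17 (where E[X] = 1547/2048 ≈ 0.755). Hence R(6, 6) > 17, i.e. R(6, 6) ≥ 18.

Largest n = 17; hence R(6, 6) > 17.


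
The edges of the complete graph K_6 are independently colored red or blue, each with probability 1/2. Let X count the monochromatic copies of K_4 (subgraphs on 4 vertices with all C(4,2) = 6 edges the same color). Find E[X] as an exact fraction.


Let X = Σ_S X_S over the C(6, 4) = 15 subsets S of size 4, where X_S = 1 if the K_4 on S is monochromatic.
For a fixed S, the K_4 on S has C(4, 2) = 6 edges. P[all 6 edges red] = (1/2)^6, and likewise for blue, so P[monochromatic] = 2·(1/2)^6 = 2^{1 − 6} = 1/32.
Summing: E[X] = C(6, 4) · 2^{1 − 6} = 15 · 1/32 = 15/32.
Numerically: E[X] ≈ 0.46875.

E[X] = C(6,4)·2^(1−C(4,2)) = 15/32 ≈ 0.46875.


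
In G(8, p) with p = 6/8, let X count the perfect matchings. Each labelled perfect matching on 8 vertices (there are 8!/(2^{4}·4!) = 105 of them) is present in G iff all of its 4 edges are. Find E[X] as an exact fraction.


K_8 has 8!/(2^{4}·4!) = 105 labelled perfect matchings.
For each such perfect matching H, let X_H = 1 if all 4 edges of H are present in G. Then P[X_H = 1] = p^{4} = (3/4)^{4} = 81/256.
By linearity of expectation: E[X] = Σ_H E[X_H] = 105 · p^{4} = 105 · 81/256 = 8505/256.
Numerically: E[X] ≈ 33.223.

E[X] = 105 · (3/4)^{4} = 8505/256 ≈ 33.223.


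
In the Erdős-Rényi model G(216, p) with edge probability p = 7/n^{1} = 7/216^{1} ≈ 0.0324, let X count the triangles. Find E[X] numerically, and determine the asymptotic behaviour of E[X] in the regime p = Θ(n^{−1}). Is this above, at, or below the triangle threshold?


Number of potential triangles: C(216, 3) = 1656360.
Each occurs with probability p³ ≈ (0.0324)³ ≈ 3.40356e-05.
By linearity: E[X] = C(216, 3)·p³ ≈ 1656360 · 3.40356e-05 ≈ 56.375.
Here α = 1, so p = 7/n is exactly at the triangle threshold p ~ 1/n. Asymptotically E[X] → c³/6 = 7³/6 = 343/6 ≈ 57.167, a bounded constant. In this regime the triangle count is asymptotically Poisson(c³/6).

E[X] ≈ 56.375; in regime p = Θ(1/n^{1}) E[X] stays bounded (at the triangle threshold p ~ 1/n).


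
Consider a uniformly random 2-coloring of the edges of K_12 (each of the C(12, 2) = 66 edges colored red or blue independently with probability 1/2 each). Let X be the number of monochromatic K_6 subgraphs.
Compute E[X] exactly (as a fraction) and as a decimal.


Let X = Σ_S X_S over the C(12, 6) = 924 subsets S of size 6, where X_S = 1 if the K_6 on S is monochromatic.
For a fixed S, the K_6 on S has C(6, 2) = 15 edges. P[all 15 edges red] = (1/2)^15, and likewise for blue, so P[monochromatic] = 2·(1/2)^15 = 2^{1 − 15} = 1/16384.
By linearity of expectation: E[X] = C(12, 6) · 2^{1 − 15} = 924 · 1/16384 = 231/4096.
Numerically: E[X] ≈ 0.056.

E[X] = C(12,6)·2^(1−C(6,2)) = 231/4096 ≈ 0.056.


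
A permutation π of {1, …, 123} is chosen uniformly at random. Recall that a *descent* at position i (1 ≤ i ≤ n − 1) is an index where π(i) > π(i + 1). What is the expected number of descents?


Write X = Σ X_I over i = 1, …, 122, with X_I the indicator of one descent.
There are 122 indicators.
For each fixed i, the pair (π(i), π(i+1)) is a uniformly random ordered pair of distinct values from {1, …, 123}; by symmetry P[π(i) > π(i+1)] = 1/2.
By linearity: E[X] = 122 · (1/2) = (123 − 1) · (1/2) = 61 ≈ 61.000.

E[X] = 61 = 61.000.


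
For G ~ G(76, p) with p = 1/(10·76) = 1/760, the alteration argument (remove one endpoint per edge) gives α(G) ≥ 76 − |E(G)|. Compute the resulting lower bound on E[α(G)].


E[|E(G)|] = C(76, 2)·p = 2850 · (1/760) = 15/4.
E[α(G)] ≥ n − E[|E(G)|] = 76 − 15/4 = 289/4.
Numerically: ≈ 72.250.
(This is only a lower bound; the true E[α(G)] may be larger.)

E[α(G)] ≥ 289/4 ≈ 72.250.


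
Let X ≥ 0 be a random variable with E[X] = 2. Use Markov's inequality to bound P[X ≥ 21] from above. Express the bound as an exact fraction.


μ = E[X] = 2, a = 21.
Markov: P[X ≥ 21] ≤ μ/a = (2)/21 = 2/21.
Numerically: ≈ 0.095.
(Since a = 21 > μ = 2.000, the bound 2/21 is < 1 and informative.)

P[X ≥ 21] ≤ 2/21 ≈ 0.095.


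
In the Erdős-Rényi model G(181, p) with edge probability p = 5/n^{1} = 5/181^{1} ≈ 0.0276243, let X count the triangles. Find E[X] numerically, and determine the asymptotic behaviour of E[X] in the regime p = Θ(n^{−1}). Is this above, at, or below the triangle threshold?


Number of potential triangles: C(181, 3) = 971970.
Each occurs with probability p³ ≈ (0.0276243)³ ≈ 2.10801787e-05.
By linearity: E[X] = C(181, 3)·p³ ≈ 971970 · 2.10801787e-05 ≈ 20.489301.
Here α = 1, so p = 5/n is exactly at the triangle threshold p ~ 1/n. Asymptotically E[X] → c³/6 = 5³/6 = 125/6 ≈ 20.833333, a bounded constant. In this regime the triangle count is asymptotically Poisson(c³/6).

E[X] ≈ 20.489301; in regime p = Θ(1/n^{1}) E[X] stays bounded (at the triangle threshold p ~ 1/n).


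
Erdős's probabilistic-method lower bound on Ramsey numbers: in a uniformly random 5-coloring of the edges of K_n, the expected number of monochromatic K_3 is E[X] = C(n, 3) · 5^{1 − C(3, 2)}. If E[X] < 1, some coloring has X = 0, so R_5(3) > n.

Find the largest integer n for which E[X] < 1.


We need C(n, 3) · 5^{1 − 3} < 1, i.e. C(n, 3) < 5^{3 − 1} = 25.
Check values of n near the boundary:
  n = 3: C(3, 3) = 1; 1 < 25? YES
  n = 4: C(4, 3) = 4; 4 < 25? YES
  n = 5: C(5, 3) = 10; 10 < 25? YES
  n = 6: C(6, 3) = 20; 20 < 25? YES
  n = 7: C(7, 3) = 35; 35 < 25? NO
  n = 8: C(8, 3) = 56; 56 < 25? NO
  n = 9: C(9, 3) = 84; 84 < 25? NO
The largest n with C(n, 3) < 25 is n = 6 (where E[X] = 4/5 ≈ 0.8000000). Hence R_5(3) > 6, i.e. R_5(3) ≥ 7.

Largest n = 6; hence R_5(3) > 6.


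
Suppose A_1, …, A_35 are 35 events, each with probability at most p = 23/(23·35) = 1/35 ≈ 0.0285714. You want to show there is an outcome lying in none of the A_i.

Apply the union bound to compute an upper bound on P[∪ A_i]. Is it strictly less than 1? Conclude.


Union bound: P[∪_{i=1}^{35} A_i] ≤ Σ_i P[A_i] ≤ 35·p = 35·(1/35) = 1.
Numerically: 1 ≈ 1.0000000.
Is 1 < 1? NO.
Since the bound 1 is ≥ 1, the union bound is uninformative here; it does NOT by itself certify existence.

35·p = 1 ≈ 1.0000000; existence NOT certified by the union bound.


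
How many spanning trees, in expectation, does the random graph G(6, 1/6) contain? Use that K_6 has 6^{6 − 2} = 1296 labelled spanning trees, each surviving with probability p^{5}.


K_6 has 6^{6 − 2} = 1296 labelled spanning trees.
For each such spanning tree H, let X_H = 1 if all 5 edges of H are present in G. Then P[X_H = 1] = p^{5} = (1/6)^{5} = 1/7776.
By linearity of expectation: E[X] = Σ_H E[X_H] = 1296 · p^{5} = 1296 · 1/7776 = 1/6.
Numerically: E[X] ≈ 0.166667.

E[X] = 1296 · (1/6)^{5} = 1/6 ≈ 0.166667.


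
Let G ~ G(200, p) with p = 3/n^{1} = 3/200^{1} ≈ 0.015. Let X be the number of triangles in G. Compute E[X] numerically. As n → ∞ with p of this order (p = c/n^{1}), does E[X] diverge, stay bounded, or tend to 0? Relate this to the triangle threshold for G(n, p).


Number of potential triangles: C(200, 3) = 1313400.
Each occurs with probability p³ ≈ (0.015)³ ≈ 3.37500e-06.
By linearity: E[X] = C(200, 3)·p³ ≈ 1313400 · 3.37500e-06 ≈ 4.433.
Here α = 1, so p = 3/n is exactly at the triangle threshold p ~ 1/n. Asymptotically E[X] → c³/6 = 3³/6 = 9/2 ≈ 4.500, a bounded constant. In this regime the triangle count is asymptotically Poisson(c³/6).

E[X] ≈ 4.433; in regime p = Θ(1/n^{1}) E[X] stays bounded (at the triangle threshold p ~ 1/n).


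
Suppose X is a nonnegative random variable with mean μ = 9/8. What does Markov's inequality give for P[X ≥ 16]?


μ = E[X] = 9/8, a = 16.
Markov: P[X ≥ 16] ≤ μ/a = (9/8)/16 = 9/128.
Numerically: ≈ 0.07031.
(Since a = 16 > μ = 1.12500, the bound 9/128 is < 1 and informative.)

P[X ≥ 16] ≤ 9/128 ≈ 0.07031.


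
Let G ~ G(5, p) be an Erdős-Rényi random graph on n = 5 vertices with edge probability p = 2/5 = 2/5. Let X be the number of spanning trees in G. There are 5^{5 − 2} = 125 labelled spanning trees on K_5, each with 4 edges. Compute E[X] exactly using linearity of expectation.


K_5 has 5^{5 − 2} = 125 labelled spanning trees.
For each such spanning tree H, let X_H = 1 if all 4 edges of H are present in G. Then P[X_H = 1] = p^{4} = (2/5)^{4} = 16/625.
By linearity of expectation: E[X] = Σ_H E[X_H] = 125 · p^{4} = 125 · 16/625 = 16/5.
Numerically: E[X] ≈ 3.2.

E[X] = 125 · (2/5)^{4} = 16/5 ≈ 3.2.


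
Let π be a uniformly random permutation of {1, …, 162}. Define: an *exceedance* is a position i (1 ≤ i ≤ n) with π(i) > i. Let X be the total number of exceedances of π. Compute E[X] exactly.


Write X = Σ_{i=1}^{162} X_i, where X_i = 1_{π(i) > i}.
For each fixed i, π(i) is uniform over {1, …, 162} (marginal of a uniform permutation), so P[π(i) > i] = (n − i)/n. Summing: Σ_{i=1}^{162} (n − i)/n = (0 + 1 + … + 161)/162 = 162(162 − 1)/(2·162) = (162 − 1)/2.
Hence E[X] = Σ_{i=1}^{162} (162 − i)/162 = 161/2 ≈ 80.50000.

E[X] = 161/2 = 80.50000.


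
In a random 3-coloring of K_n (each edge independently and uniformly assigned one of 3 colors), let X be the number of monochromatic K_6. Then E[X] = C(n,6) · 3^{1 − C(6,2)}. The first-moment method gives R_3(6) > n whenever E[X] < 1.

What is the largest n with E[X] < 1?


We need C(n, 6) · 3^{1 − 15} < 1, i.e. C(n, 6) < 3^{15 − 1} = 4782969.
Check values of n near the boundary:
  n = 35: C(35, 6) = 1623160; 1623160 < 4782969? YES
  n = 36: C(36, 6) = 1947792; 1947792 < 4782969? YES
  n = 37: C(37, 6) = 2324784; 2324784 < 4782969? YES
  n = 38: C(38, 6) = 2760681; 2760681 < 4782969? YES
  n = 39: C(39, 6) = 3262623; 3262623 < 4782969? YES
  n = 40: C(40, 6) = 3838380; 3838380 < 4782969? YES
  n = 41: C(41, 6) = 4496388; 4496388 < 4782969? YES
  n = 42: C(42, 6) = 5245786; 5245786 < 4782969? NO
  n = 43: C(43, 6) = 6096454; 6096454 < 4782969? NO
The largest n with C(n, 6) < 4782969 is n = 41 (where E[X] = 1498796/1594323 ≈ 0.940083). Hence R_3(6) > 41, i.e. R_3(6) ≥ 42.

Largest n = 41; hence R_3(6) > 41.


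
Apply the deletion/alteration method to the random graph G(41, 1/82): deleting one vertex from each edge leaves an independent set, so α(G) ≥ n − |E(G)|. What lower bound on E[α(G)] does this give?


E[|E(G)|] = C(41, 2)·p = 820 · (1/82) = 10.
E[α(G)] ≥ n − E[|E(G)|] = 41 − 10 = 31.
Numerically: ≈ 31.0000.
(This is only a lower bound; the true E[α(G)] may be larger.)

E[α(G)] ≥ 31 ≈ 31.0000.


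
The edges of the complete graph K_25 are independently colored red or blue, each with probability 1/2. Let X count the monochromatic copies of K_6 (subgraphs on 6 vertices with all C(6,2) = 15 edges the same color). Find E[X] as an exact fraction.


Let X = Σ_S X_S over the C(25, 6) = 177100 subsets S of size 6, where X_S = 1 if the K_6 on S is monochromatic.
For a fixed S, the K_6 on S has C(6, 2) = 15 edges. P[all 15 edges red] = (1/2)^15, and likewise for blue, so P[monochromatic] = 2·(1/2)^15 = 2^{1 − 15} = 1/16384.
By linearity: E[X] = C(25, 6) · 2^{1 − 15} = 177100 · 1/16384 = 44275/4096.
Numerically: E[X] ≈ 10.80933.

E[X] = C(25,6)·2^(1−C(6,2)) = 44275/4096 ≈ 10.80933.


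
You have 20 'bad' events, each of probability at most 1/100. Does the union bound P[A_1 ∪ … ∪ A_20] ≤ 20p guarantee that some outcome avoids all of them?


Union bound: P[∪_{i=1}^{20} A_i] ≤ Σ_i P[A_i] ≤ 20·p = 20·(1/100) = 1/5.
Numerically: 1/5 ≈ 0.20000.
Is 1/5 < 1? YES.
Since P[∪ A_i] ≤ 1/5 < 1, the complement has P[∩ A_i^c] ≥ 1 − 1/5 = 4/5 > 0, so some outcome avoids every A_i.

20·p = 1/5 ≈ 0.20000; existence CERTIFIED by the union bound.


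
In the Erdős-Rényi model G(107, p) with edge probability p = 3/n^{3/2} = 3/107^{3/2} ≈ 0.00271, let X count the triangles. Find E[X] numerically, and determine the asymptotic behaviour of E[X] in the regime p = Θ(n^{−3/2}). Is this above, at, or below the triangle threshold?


Number of potential triangles: C(107, 3) = 198485.
Each occurs with probability p³ ≈ (0.00271)³ ≈ 1.99130e-08.
By linearity: E[X] = C(107, 3)·p³ ≈ 198485 · 1.99130e-08 ≈ 0.004.
Since α = 3/2 > 1, p = c/n^{3/2} = o(1/n) is below the triangle threshold p ~ 1/n. Asymptotically E[X] ~ (c³/6)·n^{3(1−α)} = (3³/6)·n^{-1.5} → 0, so by Markov's inequality G has no triangles w.h.p.

E[X] ≈ 0.004; in regime p = Θ(1/n^{3/2}) E[X] tends to 0 (below the triangle threshold p ~ 1/n).


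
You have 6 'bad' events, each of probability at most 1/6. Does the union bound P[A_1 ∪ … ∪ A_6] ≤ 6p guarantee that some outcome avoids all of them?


Union bound: P[∪_{i=1}^{6} A_i] ≤ Σ_i P[A_i] ≤ 6·p = 6·(1/6) = 1.
Numerically: 1 ≈ 1.000.
Is 1 < 1? NO.
Since the bound 1 is ≥ 1, the union bound is uninformative here; it does NOT by itself certify existence.

6·p = 1 ≈ 1.000; existence NOT certified by the union bound.


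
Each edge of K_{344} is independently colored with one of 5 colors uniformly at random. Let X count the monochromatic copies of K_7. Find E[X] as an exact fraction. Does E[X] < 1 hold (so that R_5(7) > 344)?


E[X] = C(344, 7) · 5^{1 − 21} = 106364775244728 · 5^{−20} = 106364775244728/95367431640625.
As a reduced fraction: E[X] = 106364775244728/95367431640625 ≈ 1.1153155.
Is E[X] < 1? NO.
Since E[X] ≥ 1, the first-moment bound is inconclusive at n = 344; it does NOT by itself certify R_5(7) > 344.

E[X] = 106364775244728/95367431640625 ≈ 1.1153155; E[X] ≥ 1; first-moment method inconclusive here.


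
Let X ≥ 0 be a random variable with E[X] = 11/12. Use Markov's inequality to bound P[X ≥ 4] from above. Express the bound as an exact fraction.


μ = E[X] = 11/12, a = 4.
Markov: P[X ≥ 4] ≤ μ/a = (11/12)/4 = 11/48.
Numerically: ≈ 0.2292.
(Since a = 4 > μ = 0.9167, the bound 11/48 is < 1 and informative.)

P[X ≥ 4] ≤ 11/48 ≈ 0.2292.


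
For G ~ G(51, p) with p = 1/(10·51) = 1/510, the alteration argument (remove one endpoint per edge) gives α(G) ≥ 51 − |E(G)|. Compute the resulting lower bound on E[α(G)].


E[|E(G)|] = C(51, 2)·p = 1275 · (1/510) = 5/2.
E[α(G)] ≥ n − E[|E(G)|] = 51 − 5/2 = 97/2.
Numerically: ≈ 48.500.
(This is only a lower bound; the true E[α(G)] may be larger.)

E[α(G)] ≥ 97/2 ≈ 48.500.


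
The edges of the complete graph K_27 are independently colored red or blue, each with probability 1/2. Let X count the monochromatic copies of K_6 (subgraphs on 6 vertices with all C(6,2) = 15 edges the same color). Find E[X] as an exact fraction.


Let X = Σ_S X_S over the C(27, 6) = 296010 subsets S of size 6, where X_S = 1 if the K_6 on S is monochromatic.
For a fixed S, the K_6 on S has C(6, 2) = 15 edges. P[all 15 edges red] = (1/2)^15, and likewise for blue, so P[monochromatic] = 2·(1/2)^15 = 2^{1 − 15} = 1/16384.
By linearity: E[X] = C(27, 6) · 2^{1 − 15} = 296010 · 1/16384 = 148005/8192.
Numerically: E[X] ≈ 18.0670.

E[X] = C(27,6)·2^(1−C(6,2)) = 148005/8192 ≈ 18.0670.


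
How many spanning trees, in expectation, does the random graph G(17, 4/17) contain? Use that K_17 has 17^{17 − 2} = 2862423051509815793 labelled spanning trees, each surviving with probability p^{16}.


K_17 has 17^{17 − 2} = 2862423051509815793 labelled spanning trees.
For each such spanning tree H, let X_H = 1 if all 16 edges of H are present in G. Then P[X_H = 1] = p^{16} = (4/17)^{16} = 4294967296/48661191875666868481.
Summing the indicators: E[X] = Σ_H E[X_H] = 2862423051509815793 · p^{16} = 2862423051509815793 · 4294967296/48661191875666868481 = 4294967296/17.
Numerically: E[X] ≈ 2.5265e+08.

E[X] = 2862423051509815793 · (4/17)^{16} = 4294967296/17 ≈ 2.5265e+08.


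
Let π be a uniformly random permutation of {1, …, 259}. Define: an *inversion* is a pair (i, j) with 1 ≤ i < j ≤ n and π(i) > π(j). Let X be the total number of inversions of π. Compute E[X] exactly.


Write X = Σ X_I over the C(259, 2) = 33411 pairs i < j, with X_I the indicator of one inversion.
There are 33411 indicators.
For each fixed pair i < j, the values π(i) and π(j) are two distinct elements of {1, …, 259} in uniformly random order; by symmetry P[π(i) > π(j)] = 1/2.
By linearity: E[X] = 33411 · (1/2) = C(259, 2) · (1/2) = 33411/2 = 33411/2 ≈ 16705.500.

E[X] = 33411/2 = 16705.500.


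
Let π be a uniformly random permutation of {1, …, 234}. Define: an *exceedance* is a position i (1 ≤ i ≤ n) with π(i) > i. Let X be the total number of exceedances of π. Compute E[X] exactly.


Write X = Σ_{i=1}^{234} X_i, where X_i = 1_{π(i) > i}.
For each fixed i, π(i) is uniform over {1, …, 234} (marginal of a uniform permutation), so P[π(i) > i] = (n − i)/n. Summing: Σ_{i=1}^{234} (n − i)/n = (0 + 1 + … + 233)/234 = 234(234 − 1)/(2·234) = (234 − 1)/2.
Hence E[X] = Σ_{i=1}^{234} (234 − i)/234 = 233/2 ≈ 116.500000.

E[X] = 233/2 = 116.500000.


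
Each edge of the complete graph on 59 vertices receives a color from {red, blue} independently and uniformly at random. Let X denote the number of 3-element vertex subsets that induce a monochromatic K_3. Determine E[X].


Let X = Σ_S X_S over the C(59, 3) = 32509 subsets S of size 3, where X_S = 1 if the K_3 on S is monochromatic.
For a fixed S, the K_3 on S has C(3, 2) = 3 edges. P[all 3 edges red] = (1/2)^3, and likewise for blue, so P[monochromatic] = 2·(1/2)^3 = 2^{1 − 3} = 1/4.
By linearity of expectation: E[X] = C(59, 3) · 2^{1 − 3} = 32509 · 1/4 = 32509/4.
Numerically: E[X] ≈ 8127.250000.

E[X] = C(59,3)·2^(1−C(3,2)) = 32509/4 ≈ 8127.250000.


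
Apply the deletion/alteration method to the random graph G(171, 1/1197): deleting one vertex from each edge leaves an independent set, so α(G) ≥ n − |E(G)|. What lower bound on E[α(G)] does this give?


E[|E(G)|] = C(171, 2)·p = 14535 · (1/1197) = 85/7.
E[α(G)] ≥ n − E[|E(G)|] = 171 − 85/7 = 1112/7.
Numerically: ≈ 158.8571.
(This is only a lower bound; the true E[α(G)] may be larger.)

E[α(G)] ≥ 1112/7 ≈ 158.8571.


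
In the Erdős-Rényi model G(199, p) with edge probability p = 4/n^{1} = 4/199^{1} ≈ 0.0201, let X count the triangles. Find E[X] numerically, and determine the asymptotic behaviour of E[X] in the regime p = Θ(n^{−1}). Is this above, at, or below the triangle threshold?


Number of potential triangles: C(199, 3) = 1293699.
Each occurs with probability p³ ≈ (0.0201)³ ≈ 8.12121e-06.
By linearity: E[X] = C(199, 3)·p³ ≈ 1293699 · 8.12121e-06 ≈ 10.506.
Here α = 1, so p = 4/n is exactly at the triangle threshold p ~ 1/n. Asymptotically E[X] → c³/6 = 4³/6 = 32/3 ≈ 10.667, a bounded constant. In this regime the triangle count is asymptotically Poisson(c³/6).

E[X] ≈ 10.506; in regime p = Θ(1/n^{1}) E[X] stays bounded (at the triangle threshold p ~ 1/n).


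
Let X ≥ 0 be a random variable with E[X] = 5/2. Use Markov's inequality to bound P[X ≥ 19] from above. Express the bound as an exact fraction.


μ = E[X] = 5/2, a = 19.
Markov: P[X ≥ 19] ≤ μ/a = (5/2)/19 = 5/38.
Numerically: ≈ 0.1316.
(Since a = 19 > μ = 2.5000, the bound 5/38 is < 1 and informative.)

P[X ≥ 19] ≤ 5/38 ≈ 0.1316.


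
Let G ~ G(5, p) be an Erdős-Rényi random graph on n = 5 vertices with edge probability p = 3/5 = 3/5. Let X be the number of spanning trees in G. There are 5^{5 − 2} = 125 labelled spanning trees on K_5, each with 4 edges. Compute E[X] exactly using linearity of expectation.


K_5 has 5^{5 − 2} = 125 labelled spanning trees.
For each such spanning tree H, let X_H = 1 if all 4 edges of H are present in G. Then P[X_H = 1] = p^{4} = (3/5)^{4} = 81/625.
Summing the indicators: E[X] = Σ_H E[X_H] = 125 · p^{4} = 125 · 81/625 = 81/5.
Numerically: E[X] ≈ 16.2.

E[X] = 125 · (3/5)^{4} = 81/5 ≈ 16.2.


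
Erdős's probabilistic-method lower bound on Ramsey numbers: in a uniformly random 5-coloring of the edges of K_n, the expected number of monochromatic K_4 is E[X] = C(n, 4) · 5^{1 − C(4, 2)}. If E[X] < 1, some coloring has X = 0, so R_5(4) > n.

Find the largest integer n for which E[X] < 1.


We need C(n, 4) · 5^{1 − 6} < 1, i.e. C(n, 4) < 5^{6 − 1} = 3125.
Check values of n near the boundary:
  n = 16: C(16, 4) = 1820; 1820 < 3125? YES
  n = 17: C(17, 4) = 2380; 2380 < 3125? YES
  n = 18: C(18, 4) = 3060; 3060 < 3125? YES
  n = 19: C(19, 4) = 3876; 3876 < 3125? NO
  n = 20: C(20, 4) = 4845; 4845 < 3125? NO
The largest n with C(n, 4) < 3125 is n = 18 (where E[X] = 612/625 ≈ 0.979). Hence R_5(4) > 18, i.e. R_5(4) ≥ 19.

Largest n = 18; hence R_5(4) > 18.


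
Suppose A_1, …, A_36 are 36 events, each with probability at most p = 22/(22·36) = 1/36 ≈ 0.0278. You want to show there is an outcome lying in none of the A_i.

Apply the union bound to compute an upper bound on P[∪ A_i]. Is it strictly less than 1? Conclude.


Union bound: P[∪_{i=1}^{36} A_i] ≤ Σ_i P[A_i] ≤ 36·p = 36·(1/36) = 1.
Numerically: 1 ≈ 1.0000.
Is 1 < 1? NO.
Since the bound 1 is ≥ 1, the union bound is uninformative here; it does NOT by itself certify existence.

36·p = 1 ≈ 1.0000; existence NOT certified by the union bound.


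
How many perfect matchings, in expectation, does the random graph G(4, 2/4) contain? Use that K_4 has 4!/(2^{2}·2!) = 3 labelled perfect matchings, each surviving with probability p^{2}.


K_4 has 4!/(2^{2}·2!) = 3 labelled perfect matchings.
For each such perfect matching H, let X_H = 1 if all 2 edges of H are present in G. Then P[X_H = 1] = p^{2} = (1/2)^{2} = 1/4.
Summing the indicators: E[X] = Σ_H E[X_H] = 3 · p^{2} = 3 · 1/4 = 3/4.
Numerically: E[X] ≈ 0.75.

E[X] = 3 · (1/2)^{2} = 3/4 ≈ 0.75.


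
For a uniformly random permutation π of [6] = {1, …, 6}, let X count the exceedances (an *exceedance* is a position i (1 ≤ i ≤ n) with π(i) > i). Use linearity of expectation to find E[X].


Write X = Σ_{i=1}^{6} X_i, where X_i = 1_{π(i) > i}.
For each fixed i, π(i) is uniform over {1, …, 6} (marginal of a uniform permutation), so P[π(i) > i] = (n − i)/n. Summing: Σ_{i=1}^{6} (n − i)/n = (0 + 1 + … + 5)/6 = 6(6 − 1)/(2·6) = (6 − 1)/2.
Hence E[X] = Σ_{i=1}^{6} (6 − i)/6 = 5/2 ≈ 2.500000.

E[X] = 5/2 = 2.500000.


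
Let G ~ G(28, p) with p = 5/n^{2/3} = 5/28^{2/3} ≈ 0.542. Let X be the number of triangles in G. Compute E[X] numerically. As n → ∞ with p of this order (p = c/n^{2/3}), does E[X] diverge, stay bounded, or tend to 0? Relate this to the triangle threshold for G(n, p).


Number of potential triangles: C(28, 3) = 3276.
Each occurs with probability p³ ≈ (0.542)³ ≈ 1.59439e-01.
By linearity: E[X] = C(28, 3)·p³ ≈ 3276 · 1.59439e-01 ≈ 522.321.
Since α = 2/3 < 1, p = c/n^{2/3} ≫ 1/n is above the triangle threshold p ~ 1/n. Asymptotically E[X] ~ (c³/6)·n^{3(1−α)} = (5³/6)·n^{1} → ∞; triangles are abundant w.h.p.

E[X] ≈ 522.321; in regime p = Θ(1/n^{2/3}) E[X] diverges (above the triangle threshold p ~ 1/n).


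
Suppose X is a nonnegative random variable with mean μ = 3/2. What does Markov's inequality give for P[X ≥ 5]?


μ = E[X] = 3/2, a = 5.
Markov: P[X ≥ 5] ≤ μ/a = (3/2)/5 = 3/10.
Numerically: ≈ 0.300000.
(Since a = 5 > μ = 1.500000, the bound 3/10 is < 1 and informative.)

P[X ≥ 5] ≤ 3/10 ≈ 0.300000.


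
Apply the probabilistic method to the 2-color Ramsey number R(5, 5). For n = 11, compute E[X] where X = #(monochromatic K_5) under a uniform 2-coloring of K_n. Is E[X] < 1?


E[X] = C(11, 5) · 2^{1 − 10} = 462 · 2^{−9} = 462/512.
As a reduced fraction: E[X] = 231/256 ≈ 0.9023.
Is E[X] < 1? YES.
Since E[X] < 1, there exists a 2-coloring of K_{11} with no monochromatic K_5; hence R(5, 5) > 11.

E[X] = 231/256 ≈ 0.9023; E[X] < 1, so R(5, 5) > 11.


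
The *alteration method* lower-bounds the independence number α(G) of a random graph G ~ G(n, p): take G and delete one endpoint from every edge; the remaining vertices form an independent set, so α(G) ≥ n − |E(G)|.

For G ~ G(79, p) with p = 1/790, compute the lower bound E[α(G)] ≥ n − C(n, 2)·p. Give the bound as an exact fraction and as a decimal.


E[|E(G)|] = C(79, 2)·p = 3081 · (1/790) = 39/10.
E[α(G)] ≥ n − E[|E(G)|] = 79 − 39/10 = 751/10.
Numerically: ≈ 75.100000.
(This is only a lower bound; the true E[α(G)] may be larger.)

E[α(G)] ≥ 751/10 ≈ 75.100000.


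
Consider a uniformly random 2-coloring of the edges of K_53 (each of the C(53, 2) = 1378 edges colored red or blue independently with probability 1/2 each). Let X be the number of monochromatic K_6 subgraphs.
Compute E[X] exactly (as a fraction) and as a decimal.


Let X = Σ_S X_S over the C(53, 6) = 22957480 subsets S of size 6, where X_S = 1 if the K_6 on S is monochromatic.
For a fixed S, the K_6 on S has C(6, 2) = 15 edges. P[all 15 edges red] = (1/2)^15, and likewise for blue, so P[monochromatic] = 2·(1/2)^15 = 2^{1 − 15} = 1/16384.
Summing: E[X] = C(53, 6) · 2^{1 − 15} = 22957480 · 1/16384 = 2869685/2048.
Numerically: E[X] ≈ 1401.21338.

E[X] = C(53,6)·2^(1−C(6,2)) = 2869685/2048 ≈ 1401.21338.


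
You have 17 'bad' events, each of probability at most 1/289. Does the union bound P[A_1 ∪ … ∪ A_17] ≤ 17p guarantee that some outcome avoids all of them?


Union bound: P[∪_{i=1}^{17} A_i] ≤ Σ_i P[A_i] ≤ 17·p = 17·(1/289) = 1/17.
Numerically: 1/17 ≈ 0.0588.
Is 1/17 < 1? YES.
Since P[∪ A_i] ≤ 1/17 < 1, the complement has P[∩ A_i^c] ≥ 1 − 1/17 = 16/17 > 0, so some outcome avoids every A_i.

17·p = 1/17 ≈ 0.0588; existence CERTIFIED by the union bound.


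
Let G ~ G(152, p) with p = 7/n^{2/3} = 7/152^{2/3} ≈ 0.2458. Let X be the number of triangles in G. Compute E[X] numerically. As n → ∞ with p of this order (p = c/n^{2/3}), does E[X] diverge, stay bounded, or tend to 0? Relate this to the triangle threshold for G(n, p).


Number of potential triangles: C(152, 3) = 573800.
Each occurs with probability p³ ≈ (0.2458)³ ≈ 1.484591e-02.
By linearity: E[X] = C(152, 3)·p³ ≈ 573800 · 1.484591e-02 ≈ 8518.5855.
Since α = 2/3 < 1, p = c/n^{2/3} ≫ 1/n is above the triangle threshold p ~ 1/n. Asymptotically E[X] ~ (c³/6)·n^{3(1−α)} = (7³/6)·n^{1} → ∞; triangles are abundant w.h.p.

E[X] ≈ 8518.5855; in regime p = Θ(1/n^{2/3}) E[X] diverges (above the triangle threshold p ~ 1/n).


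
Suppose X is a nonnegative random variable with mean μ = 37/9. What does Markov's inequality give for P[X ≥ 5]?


μ = E[X] = 37/9, a = 5.
Markov: P[X ≥ 5] ≤ μ/a = (37/9)/5 = 37/45.
Numerically: ≈ 0.822.
(Since a = 5 > μ = 4.111, the bound 37/45 is < 1 and informative.)

P[X ≥ 5] ≤ 37/45 ≈ 0.822.


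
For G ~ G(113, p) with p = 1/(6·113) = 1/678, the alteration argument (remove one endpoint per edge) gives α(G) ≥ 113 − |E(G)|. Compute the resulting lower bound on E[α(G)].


E[|E(G)|] = C(113, 2)·p = 6328 · (1/678) = 28/3.
E[α(G)] ≥ n − E[|E(G)|] = 113 − 28/3 = 311/3.
Numerically: ≈ 103.6667.
(This is only a lower bound; the true E[α(G)] may be larger.)

E[α(G)] ≥ 311/3 ≈ 103.6667.


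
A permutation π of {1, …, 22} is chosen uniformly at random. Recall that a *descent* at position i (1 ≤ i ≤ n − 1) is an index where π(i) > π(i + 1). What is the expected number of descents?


Write X = Σ X_I over i = 1, …, 21, with X_I the indicator of one descent.
There are 21 indicators.
For each fixed i, the pair (π(i), π(i+1)) is a uniformly random ordered pair of distinct values from {1, …, 22}; by symmetry P[π(i) > π(i+1)] = 1/2.
By linearity: E[X] = 21 · (1/2) = (22 − 1) · (1/2) = 21/2 ≈ 10.50000.

E[X] = 21/2 = 10.50000.


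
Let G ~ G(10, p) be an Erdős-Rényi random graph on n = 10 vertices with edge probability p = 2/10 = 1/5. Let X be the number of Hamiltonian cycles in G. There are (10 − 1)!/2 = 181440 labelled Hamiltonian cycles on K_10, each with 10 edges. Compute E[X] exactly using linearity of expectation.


K_10 has (10 − 1)!/2 = 181440 labelled Hamiltonian cycles.
For each such Hamiltonian cycle H, let X_H = 1 if all 10 edges of H are present in G. Then P[X_H = 1] = p^{10} = (1/5)^{10} = 1/9765625.
Summing the indicators: E[X] = Σ_H E[X_H] = 181440 · p^{10} = 181440 · 1/9765625 = 36288/1953125.
Numerically: E[X] ≈ 0.0186.

E[X] = 181440 · (1/5)^{10} = 36288/1953125 ≈ 0.0186.


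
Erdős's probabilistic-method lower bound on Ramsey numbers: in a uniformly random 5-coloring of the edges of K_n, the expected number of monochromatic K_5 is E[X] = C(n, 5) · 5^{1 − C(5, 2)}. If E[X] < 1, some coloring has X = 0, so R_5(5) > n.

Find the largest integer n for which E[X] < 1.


We need C(n, 5) · 5^{1 − 10} < 1, i.e. C(n, 5) < 5^{10 − 1} = 1953125.
Check values of n near the boundary:
  n = 45: C(45, 5) = 1221759; 1221759 < 1953125? YES
  n = 46: C(46, 5) = 1370754; 1370754 < 1953125? YES
  n = 47: C(47, 5) = 1533939; 1533939 < 1953125? YES
  n = 48: C(48, 5) = 1712304; 1712304 < 1953125? YES
  n = 49: C(49, 5) = 1906884; 1906884 < 1953125? YES
  n = 50: C(50, 5) = 2118760; 2118760 < 1953125? NO
  n = 51: C(51, 5) = 2349060; 2349060 < 1953125? NO
The largest n with C(n, 5) < 1953125 is n = 49 (where E[X] = 1906884/1953125 ≈ 0.976). Hence R_5(5) > 49, i.e. R_5(5) ≥ 50.

Largest n = 49; hence R_5(5) > 49.


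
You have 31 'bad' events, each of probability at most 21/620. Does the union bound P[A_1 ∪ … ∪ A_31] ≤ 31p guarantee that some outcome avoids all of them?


Union bound: P[∪_{i=1}^{31} A_i] ≤ Σ_i P[A_i] ≤ 31·p = 31·(21/620) = 21/20.
Numerically: 21/20 ≈ 1.05000.
Is 21/20 < 1? NO.
Since the bound 21/20 is ≥ 1, the union bound is uninformative here; it does NOT by itself certify existence.

31·p = 21/20 ≈ 1.05000; existence NOT certified by the union bound.


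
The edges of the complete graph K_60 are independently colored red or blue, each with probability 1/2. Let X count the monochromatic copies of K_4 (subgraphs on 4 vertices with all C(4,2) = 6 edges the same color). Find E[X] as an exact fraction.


Let X = Σ_S X_S over the C(60, 4) = 487635 subsets S of size 4, where X_S = 1 if the K_4 on S is monochromatic.
For a fixed S, the K_4 on S has C(4, 2) = 6 edges. P[all 6 edges red] = (1/2)^6, and likewise for blue, so P[monochromatic] = 2·(1/2)^6 = 2^{1 − 6} = 1/32.
By linearity of expectation: E[X] = C(60, 4) · 2^{1 − 6} = 487635 · 1/32 = 487635/32.
Numerically: E[X] ≈ 15238.594.

E[X] = C(60,4)·2^(1−C(4,2)) = 487635/32 ≈ 15238.594.


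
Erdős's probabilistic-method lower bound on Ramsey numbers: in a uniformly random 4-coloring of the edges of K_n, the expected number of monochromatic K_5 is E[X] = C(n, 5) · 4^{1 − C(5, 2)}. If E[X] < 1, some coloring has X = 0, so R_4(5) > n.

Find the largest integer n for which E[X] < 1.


We need C(n, 5) · 4^{1 − 10} < 1, i.e. C(n, 5) < 4^{10 − 1} = 262144.
Check values of n near the boundary:
  n = 32: C(32, 5) = 201376; 201376 < 262144? YES
  n = 33: C(33, 5) = 237336; 237336 < 262144? YES
  n = 34: C(34, 5) = 278256; 278256 < 262144? NO
The largest n with C(n, 5) < 262144 is n = 33 (where E[X] = 29667/32768 ≈ 0.90536). Hence R_4(5) > 33, i.e. R_4(5) ≥ 34.

Largest n = 33; hence R_4(5) > 33.


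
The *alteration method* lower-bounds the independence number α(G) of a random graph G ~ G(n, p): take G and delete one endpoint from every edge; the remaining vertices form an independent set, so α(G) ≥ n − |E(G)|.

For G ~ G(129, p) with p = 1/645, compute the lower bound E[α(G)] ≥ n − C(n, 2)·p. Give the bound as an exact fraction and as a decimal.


E[|E(G)|] = C(129, 2)·p = 8256 · (1/645) = 64/5.
E[α(G)] ≥ n − E[|E(G)|] = 129 − 64/5 = 581/5.
Numerically: ≈ 116.200.
(This is only a lower bound; the true E[α(G)] may be larger.)

E[α(G)] ≥ 581/5 ≈ 116.200.


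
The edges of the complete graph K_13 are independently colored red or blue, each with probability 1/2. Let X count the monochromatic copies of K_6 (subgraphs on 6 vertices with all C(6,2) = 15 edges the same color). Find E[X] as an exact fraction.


Let X = Σ_S X_S over the C(13, 6) = 1716 subsets S of size 6, where X_S = 1 if the K_6 on S is monochromatic.
For a fixed S, the K_6 on S has C(6, 2) = 15 edges. P[all 15 edges red] = (1/2)^15, and likewise for blue, so P[monochromatic] = 2·(1/2)^15 = 2^{1 − 15} = 1/16384.
By linearity of expectation: E[X] = C(13, 6) · 2^{1 − 15} = 1716 · 1/16384 = 429/4096.
Numerically: E[X] ≈ 0.105.

E[X] = C(13,6)·2^(1−C(6,2)) = 429/4096 ≈ 0.105.


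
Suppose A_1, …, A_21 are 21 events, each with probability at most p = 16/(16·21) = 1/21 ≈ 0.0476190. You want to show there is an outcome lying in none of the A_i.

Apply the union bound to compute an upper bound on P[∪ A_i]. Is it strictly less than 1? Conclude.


Union bound: P[∪_{i=1}^{21} A_i] ≤ Σ_i P[A_i] ≤ 21·p = 21·(1/21) = 1.
Numerically: 1 ≈ 1.0000000.
Is 1 < 1? NO.
Since the bound 1 is ≥ 1, the union bound is uninformative here; it does NOT by itself certify existence.

21·p = 1 ≈ 1.0000000; existence NOT certified by the union bound.


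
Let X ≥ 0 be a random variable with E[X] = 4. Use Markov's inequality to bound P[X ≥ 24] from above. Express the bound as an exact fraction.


μ = E[X] = 4, a = 24.
Markov: P[X ≥ 24] ≤ μ/a = (4)/24 = 1/6.
Numerically: ≈ 0.166667.
(Since a = 24 > μ = 4.000000, the bound 1/6 is < 1 and informative.)

P[X ≥ 24] ≤ 1/6 ≈ 0.166667.


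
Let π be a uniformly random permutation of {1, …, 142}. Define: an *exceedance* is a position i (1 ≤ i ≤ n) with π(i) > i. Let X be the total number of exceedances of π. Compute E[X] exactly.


Write X = Σ_{i=1}^{142} X_i, where X_i = 1_{π(i) > i}.
For each fixed i, π(i) is uniform over {1, …, 142} (marginal of a uniform permutation), so P[π(i) > i] = (n − i)/n. Summing: Σ_{i=1}^{142} (n − i)/n = (0 + 1 + … + 141)/142 = 142(142 − 1)/(2·142) = (142 − 1)/2.
Hence E[X] = Σ_{i=1}^{142} (142 − i)/142 = 141/2 ≈ 70.5000.

E[X] = 141/2 = 70.5000.


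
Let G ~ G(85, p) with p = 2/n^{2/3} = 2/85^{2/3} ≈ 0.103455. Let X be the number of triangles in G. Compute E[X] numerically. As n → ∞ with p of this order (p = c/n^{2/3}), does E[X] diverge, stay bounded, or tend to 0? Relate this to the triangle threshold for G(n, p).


Number of potential triangles: C(85, 3) = 98770.
Each occurs with probability p³ ≈ (0.103455)³ ≈ 1.10726644e-03.
By linearity: E[X] = C(85, 3)·p³ ≈ 98770 · 1.10726644e-03 ≈ 109.364706.
Since α = 2/3 < 1, p = c/n^{2/3} ≫ 1/n is above the triangle threshold p ~ 1/n. Asymptotically E[X] ~ (c³/6)·n^{3(1−α)} = (2³/6)·n^{1} → ∞; triangles are abundant w.h.p.

E[X] ≈ 109.364706; in regime p = Θ(1/n^{2/3}) E[X] diverges (above the triangle threshold p ~ 1/n).


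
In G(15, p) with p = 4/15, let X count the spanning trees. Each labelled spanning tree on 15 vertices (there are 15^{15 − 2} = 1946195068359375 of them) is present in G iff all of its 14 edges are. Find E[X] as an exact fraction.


K_15 has 15^{15 − 2} = 1946195068359375 labelled spanning trees.
For each such spanning tree H, let X_H = 1 if all 14 edges of H are present in G. Then P[X_H = 1] = p^{14} = (4/15)^{14} = 268435456/29192926025390625.
Summing the indicators: E[X] = Σ_H E[X_H] = 1946195068359375 · p^{14} = 1946195068359375 · 268435456/29192926025390625 = 268435456/15.
Numerically: E[X] ≈ 1.79e+07.

E[X] = 1946195068359375 · (4/15)^{14} = 268435456/15 ≈ 1.79e+07.


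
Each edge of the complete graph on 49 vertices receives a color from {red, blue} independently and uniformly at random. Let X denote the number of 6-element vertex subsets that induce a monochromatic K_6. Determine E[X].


Let X = Σ_S X_S over the C(49, 6) = 13983816 subsets S of size 6, where X_S = 1 if the K_6 on S is monochromatic.
For a fixed S, the K_6 on S has C(6, 2) = 15 edges. P[all 15 edges red] = (1/2)^15, and likewise for blue, so P[monochromatic] = 2·(1/2)^15 = 2^{1 − 15} = 1/16384.
By linearity: E[X] = C(49, 6) · 2^{1 − 15} = 13983816 · 1/16384 = 1747977/2048.
Numerically: E[X] ≈ 853.50439.

E[X] = C(49,6)·2^(1−C(6,2)) = 1747977/2048 ≈ 853.50439.


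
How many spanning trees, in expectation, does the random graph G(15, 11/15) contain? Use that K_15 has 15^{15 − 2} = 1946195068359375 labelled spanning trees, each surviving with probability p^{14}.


K_15 has 15^{15 − 2} = 1946195068359375 labelled spanning trees.
For each such spanning tree H, let X_H = 1 if all 14 edges of H are present in G. Then P[X_H = 1] = p^{14} = (11/15)^{14} = 379749833583241/29192926025390625.
Summing the indicators: E[X] = Σ_H E[X_H] = 1946195068359375 · p^{14} = 1946195068359375 · 379749833583241/29192926025390625 = 379749833583241/15.
Numerically: E[X] ≈ 2.532e+13.

E[X] = 1946195068359375 · (11/15)^{14} = 379749833583241/15 ≈ 2.532e+13.


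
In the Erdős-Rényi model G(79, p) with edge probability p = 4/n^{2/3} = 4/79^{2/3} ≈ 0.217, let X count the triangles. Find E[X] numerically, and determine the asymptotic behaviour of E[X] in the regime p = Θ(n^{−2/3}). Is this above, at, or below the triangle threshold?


Number of potential triangles: C(79, 3) = 79079.
Each occurs with probability p³ ≈ (0.217)³ ≈ 1.02548e-02.
By linearity: E[X] = C(79, 3)·p³ ≈ 79079 · 1.02548e-02 ≈ 810.937.
Since α = 2/3 < 1, p = c/n^{2/3} ≫ 1/n is above the triangle threshold p ~ 1/n. Asymptotically E[X] ~ (c³/6)·n^{3(1−α)} = (4³/6)·n^{1} → ∞; triangles are abundant w.h.p.

E[X] ≈ 810.937; in regime p = Θ(1/n^{2/3}) E[X] diverges (above the triangle threshold p ~ 1/n).


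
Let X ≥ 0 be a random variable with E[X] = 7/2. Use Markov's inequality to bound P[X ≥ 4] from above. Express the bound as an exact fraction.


μ = E[X] = 7/2, a = 4.
Markov: P[X ≥ 4] ≤ μ/a = (7/2)/4 = 7/8.
Numerically: ≈ 0.875000.
(Since a = 4 > μ = 3.500000, the bound 7/8 is < 1 and informative.)

P[X ≥ 4] ≤ 7/8 ≈ 0.875000.


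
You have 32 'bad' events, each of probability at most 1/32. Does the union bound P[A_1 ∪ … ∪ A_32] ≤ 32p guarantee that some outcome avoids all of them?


Union bound: P[∪_{i=1}^{32} A_i] ≤ Σ_i P[A_i] ≤ 32·p = 32·(1/32) = 1.
Numerically: 1 ≈ 1.000000.
Is 1 < 1? NO.
Since the bound 1 is ≥ 1, the union bound is uninformative here; it does NOT by itself certify existence.

32·p = 1 ≈ 1.000000; existence NOT certified by the union bound.


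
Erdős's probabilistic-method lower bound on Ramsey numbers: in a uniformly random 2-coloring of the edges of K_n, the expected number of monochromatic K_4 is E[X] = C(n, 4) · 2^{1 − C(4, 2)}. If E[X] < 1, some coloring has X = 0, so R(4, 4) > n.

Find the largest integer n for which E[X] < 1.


We need C(n, 4) · 2^{1 − 6} < 1, i.e. C(n, 4) < 2^{6 − 1} = 32.
Check values of n near the boundary:
  n = 4: C(4, 4) = 1; 1 < 32? YES
  n = 5: C(5, 4) = 5; 5 < 32? YES
  n = 6: C(6, 4) = 15; 15 < 32? YES
  n = 7: C(7, 4) = 35; 35 < 32? NO
The largest n with C(n, 4) < 32 is n = 6 (where E[X] = 15/32 ≈ 0.4688). Hence R(4, 4) > 6, i.e. R(4, 4) ≥ 7.

Largest n = 6; hence R(4, 4) > 6.


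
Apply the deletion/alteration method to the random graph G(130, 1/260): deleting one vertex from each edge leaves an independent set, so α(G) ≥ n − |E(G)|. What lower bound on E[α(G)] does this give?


E[|E(G)|] = C(130, 2)·p = 8385 · (1/260) = 129/4.
E[α(G)] ≥ n − E[|E(G)|] = 130 − 129/4 = 391/4.
Numerically: ≈ 97.750.
(This is only a lower bound; the true E[α(G)] may be larger.)

E[α(G)] ≥ 391/4 ≈ 97.750.
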